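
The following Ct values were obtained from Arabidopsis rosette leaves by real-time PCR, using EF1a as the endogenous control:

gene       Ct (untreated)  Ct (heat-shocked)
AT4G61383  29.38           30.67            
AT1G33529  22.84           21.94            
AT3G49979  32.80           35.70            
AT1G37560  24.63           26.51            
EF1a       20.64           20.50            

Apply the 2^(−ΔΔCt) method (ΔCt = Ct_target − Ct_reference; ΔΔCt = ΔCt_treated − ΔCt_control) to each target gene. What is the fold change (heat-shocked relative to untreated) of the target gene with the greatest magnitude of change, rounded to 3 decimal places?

AT4G61383: ΔΔCt = (30.67−20.50) − (29.38−20.64) = 10.17 − 8.74 = 1.43; fold change = 2^-1.43 = 0.371
AT1G33529: ΔΔCt = (21.94−20.50) − (22.84−20.64) = 1.44 − 2.20 = -0.76; fold change = 2^0.76 = 1.693
AT3G49979: ΔΔCt = (35.70−20.50) − (32.80−20.64) = 15.20 − 12.16 = 3.04; fold change = 2^-3.04 = 0.122
AT1G37560: ΔΔCt = (26.51−20.50) − (24.63−20.64) = 6.01 − 3.99 = 2.02; fold change = 2^-2.02 = 0.247
AT3G49979 has the largest |ΔΔCt| = 3.04.

0.122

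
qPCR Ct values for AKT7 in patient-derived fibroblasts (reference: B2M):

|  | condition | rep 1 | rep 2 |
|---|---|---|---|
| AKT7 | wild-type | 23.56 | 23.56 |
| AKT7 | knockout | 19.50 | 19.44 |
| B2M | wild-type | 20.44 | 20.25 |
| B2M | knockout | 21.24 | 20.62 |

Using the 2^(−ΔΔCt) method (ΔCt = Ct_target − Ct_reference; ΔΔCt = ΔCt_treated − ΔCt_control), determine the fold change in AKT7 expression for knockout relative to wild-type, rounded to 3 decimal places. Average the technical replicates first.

25.546

Mean Ct: AKT7 wild-type 23.560; AKT7 knockout 19.470; B2M wild-type 20.345; B2M knockout 20.930
ΔCt(wild-type) = 23.560 − 20.345 = 3.215
ΔCt(knockout) = 19.470 − 20.930 = -1.460
ΔΔCt = -1.460 − 3.215 = -4.675
Fold change = 2^(−(-4.675)) = 2^4.675 = 25.5455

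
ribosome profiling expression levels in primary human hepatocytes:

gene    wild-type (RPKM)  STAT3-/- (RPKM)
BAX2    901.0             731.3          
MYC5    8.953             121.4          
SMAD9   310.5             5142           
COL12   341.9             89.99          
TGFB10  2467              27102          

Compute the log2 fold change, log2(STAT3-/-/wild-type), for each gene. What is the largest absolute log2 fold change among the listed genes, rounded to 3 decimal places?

4.050

log2(731.3/901.0) = -0.301  (BAX2)
log2(121.4/8.953) = 3.761  (MYC5)
log2(5142/310.5) = 4.050  (SMAD9)
log2(89.99/341.9) = -1.926  (COL12)
log2(27102/2467) = 3.458  (TGFB10)
The largest magnitude belongs to SMAD9.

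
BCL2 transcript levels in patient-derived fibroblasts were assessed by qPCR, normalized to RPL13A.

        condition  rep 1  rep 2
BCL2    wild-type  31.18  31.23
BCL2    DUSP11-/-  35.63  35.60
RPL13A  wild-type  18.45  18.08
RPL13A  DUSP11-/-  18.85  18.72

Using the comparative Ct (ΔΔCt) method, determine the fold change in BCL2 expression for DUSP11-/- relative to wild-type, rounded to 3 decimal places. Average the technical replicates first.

0.067

Mean Ct: BCL2 wild-type 31.205; BCL2 DUSP11-/- 35.615; RPL13A wild-type 18.265; RPL13A DUSP11-/- 18.785
ΔCt(wild-type) = 31.205 − 18.265 = 12.940
ΔCt(DUSP11-/-) = 35.615 − 18.785 = 16.830
ΔΔCt = 16.830 − 12.940 = 3.890
Fold change = 2^(−3.890) = 0.0675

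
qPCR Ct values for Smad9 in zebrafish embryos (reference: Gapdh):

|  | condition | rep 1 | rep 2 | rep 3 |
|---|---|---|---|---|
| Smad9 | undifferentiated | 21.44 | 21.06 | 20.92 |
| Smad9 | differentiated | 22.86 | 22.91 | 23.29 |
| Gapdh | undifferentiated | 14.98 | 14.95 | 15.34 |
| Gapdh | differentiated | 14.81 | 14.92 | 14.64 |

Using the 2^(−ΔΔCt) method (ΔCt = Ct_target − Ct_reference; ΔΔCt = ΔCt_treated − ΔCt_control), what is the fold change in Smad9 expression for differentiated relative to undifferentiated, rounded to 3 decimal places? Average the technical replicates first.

0.221

Mean Ct: Smad9 undifferentiated 21.140; Smad9 differentiated 23.020; Gapdh undifferentiated 15.090; Gapdh differentiated 14.790
ΔCt(undifferentiated) = 21.140 − 15.090 = 6.050
ΔCt(differentiated) = 23.020 − 14.790 = 8.230
ΔΔCt = 8.230 − 6.050 = 2.180
Fold change = 2^(−2.180) = 0.2207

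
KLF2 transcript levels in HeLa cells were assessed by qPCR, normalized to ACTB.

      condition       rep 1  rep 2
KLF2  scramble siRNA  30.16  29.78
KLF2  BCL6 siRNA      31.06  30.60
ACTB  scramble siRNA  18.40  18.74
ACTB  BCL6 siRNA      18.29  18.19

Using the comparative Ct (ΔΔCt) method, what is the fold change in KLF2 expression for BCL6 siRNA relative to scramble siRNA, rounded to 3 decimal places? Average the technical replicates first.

0.438

Mean Ct: KLF2 scramble siRNA 29.970; KLF2 BCL6 siRNA 30.830; ACTB scramble siRNA 18.570; ACTB BCL6 siRNA 18.240
ΔCt(scramble siRNA) = 29.970 − 18.570 = 11.400
ΔCt(BCL6 siRNA) = 30.830 − 18.240 = 12.590
ΔΔCt = 12.590 − 11.400 = 1.190
Fold change = 2^(−1.190) = 0.4383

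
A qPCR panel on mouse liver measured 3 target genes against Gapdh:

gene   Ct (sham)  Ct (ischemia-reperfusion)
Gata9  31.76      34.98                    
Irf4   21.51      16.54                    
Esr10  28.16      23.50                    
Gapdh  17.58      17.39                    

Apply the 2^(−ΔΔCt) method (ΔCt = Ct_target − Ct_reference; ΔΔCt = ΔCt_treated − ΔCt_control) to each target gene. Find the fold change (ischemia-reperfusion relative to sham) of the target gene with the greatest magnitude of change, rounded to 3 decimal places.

27.474

Gata9: ΔΔCt = (34.98−17.39) − (31.76−17.58) = 17.59 − 14.18 = 3.41; fold change = 2^-3.41 = 0.094
Irf4: ΔΔCt = (16.54−17.39) − (21.51−17.58) = -0.85 − 3.93 = -4.78; fold change = 2^4.78 = 27.474
Esr10: ΔΔCt = (23.50−17.39) − (28.16−17.58) = 6.11 − 10.58 = -4.47; fold change = 2^4.47 = 22.162
Irf4 has the largest |ΔΔCt| = 4.78.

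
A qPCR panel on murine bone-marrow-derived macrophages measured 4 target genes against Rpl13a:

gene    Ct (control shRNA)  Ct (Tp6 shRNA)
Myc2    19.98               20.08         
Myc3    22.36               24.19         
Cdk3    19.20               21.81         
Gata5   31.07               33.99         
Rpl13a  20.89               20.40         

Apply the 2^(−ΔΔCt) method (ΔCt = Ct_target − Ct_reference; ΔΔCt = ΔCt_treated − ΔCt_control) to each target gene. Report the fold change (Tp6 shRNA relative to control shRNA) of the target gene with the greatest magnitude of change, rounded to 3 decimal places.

0.094

Myc2: ΔΔCt = (20.08−20.40) − (19.98−20.89) = -0.32 − (-0.91) = 0.59; fold change = 2^-0.59 = 0.664
Myc3: ΔΔCt = (24.19−20.40) − (22.36−20.89) = 3.79 − 1.47 = 2.32; fold change = 2^-2.32 = 0.200
Cdk3: ΔΔCt = (21.81−20.40) − (19.20−20.89) = 1.41 − (-1.69) = 3.10; fold change = 2^-3.10 = 0.117
Gata5: ΔΔCt = (33.99−20.40) − (31.07−20.89) = 13.59 − 10.18 = 3.41; fold change = 2^-3.41 = 0.094
Gata5 has the largest |ΔΔCt| = 3.41.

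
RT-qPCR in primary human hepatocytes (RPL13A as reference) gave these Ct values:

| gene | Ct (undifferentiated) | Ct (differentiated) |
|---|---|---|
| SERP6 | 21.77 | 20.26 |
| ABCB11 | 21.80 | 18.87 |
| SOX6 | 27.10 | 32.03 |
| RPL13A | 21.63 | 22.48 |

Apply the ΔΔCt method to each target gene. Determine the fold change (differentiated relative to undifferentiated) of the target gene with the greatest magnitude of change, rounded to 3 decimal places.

0.059

SERP6: ΔΔCt = (20.26−22.48) − (21.77−21.63) = -2.22 − 0.14 = -2.36; fold change = 2^2.36 = 5.134
ABCB11: ΔΔCt = (18.87−22.48) − (21.80−21.63) = -3.61 − 0.17 = -3.78; fold change = 2^3.78 = 13.737
SOX6: ΔΔCt = (32.03−22.48) − (27.10−21.63) = 9.55 − 5.47 = 4.08; fold change = 2^-4.08 = 0.059
SOX6 has the largest |ΔΔCt| = 4.08.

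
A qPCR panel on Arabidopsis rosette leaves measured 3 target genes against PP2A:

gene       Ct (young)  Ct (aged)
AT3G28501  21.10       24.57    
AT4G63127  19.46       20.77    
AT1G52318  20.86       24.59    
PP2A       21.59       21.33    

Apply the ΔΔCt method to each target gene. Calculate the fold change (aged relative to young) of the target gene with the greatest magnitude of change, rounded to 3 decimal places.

0.063

AT3G28501: ΔΔCt = (24.57−21.33) − (21.10−21.59) = 3.24 − (-0.49) = 3.73; fold change = 2^-3.73 = 0.075
AT4G63127: ΔΔCt = (20.77−21.33) − (19.46−21.59) = -0.56 − (-2.13) = 1.57; fold change = 2^-1.57 = 0.337
AT1G52318: ΔΔCt = (24.59−21.33) − (20.86−21.59) = 3.26 − (-0.73) = 3.99; fold change = 2^-3.99 = 0.063
AT1G52318 has the largest |ΔΔCt| = 3.99.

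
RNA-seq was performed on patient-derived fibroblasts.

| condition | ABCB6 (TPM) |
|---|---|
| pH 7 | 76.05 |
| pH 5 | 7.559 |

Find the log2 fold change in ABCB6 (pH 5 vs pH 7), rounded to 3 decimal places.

Fold change = 7.559 / 76.05 = 0.0994
log2(0.0994) = -3.3307

-3.331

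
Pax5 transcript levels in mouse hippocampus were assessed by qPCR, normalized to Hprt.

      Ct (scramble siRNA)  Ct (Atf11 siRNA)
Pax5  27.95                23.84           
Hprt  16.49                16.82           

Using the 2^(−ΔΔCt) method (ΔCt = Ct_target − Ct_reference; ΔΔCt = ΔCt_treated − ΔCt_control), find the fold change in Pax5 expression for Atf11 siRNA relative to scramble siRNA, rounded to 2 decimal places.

21.71

ΔCt(scramble siRNA) = 27.950 − 16.490 = 11.460
ΔCt(Atf11 siRNA) = 23.840 − 16.820 = 7.020
ΔΔCt = 7.020 − 11.460 = -4.440
Fold change = 2^(−(-4.440)) = 2^4.440 = 21.706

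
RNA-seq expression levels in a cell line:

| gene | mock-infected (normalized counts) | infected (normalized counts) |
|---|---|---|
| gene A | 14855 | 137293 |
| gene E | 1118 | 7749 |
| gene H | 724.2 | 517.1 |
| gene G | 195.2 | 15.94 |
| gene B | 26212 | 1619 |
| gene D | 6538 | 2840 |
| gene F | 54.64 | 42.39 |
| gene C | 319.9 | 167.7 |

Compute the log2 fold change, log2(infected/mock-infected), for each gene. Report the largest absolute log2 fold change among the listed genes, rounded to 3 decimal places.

log2(137293/14855) = 3.208  (gene A)
log2(7749/1118) = 2.793  (gene E)
log2(517.1/724.2) = -0.486  (gene H)
log2(15.94/195.2) = -3.614  (gene G)
log2(1619/26212) = -4.017  (gene B)
log2(2840/6538) = -1.203  (gene D)
log2(42.39/54.64) = -0.366  (gene F)
log2(167.7/319.9) = -0.932  (gene C)
The largest magnitude belongs to gene B.

4.017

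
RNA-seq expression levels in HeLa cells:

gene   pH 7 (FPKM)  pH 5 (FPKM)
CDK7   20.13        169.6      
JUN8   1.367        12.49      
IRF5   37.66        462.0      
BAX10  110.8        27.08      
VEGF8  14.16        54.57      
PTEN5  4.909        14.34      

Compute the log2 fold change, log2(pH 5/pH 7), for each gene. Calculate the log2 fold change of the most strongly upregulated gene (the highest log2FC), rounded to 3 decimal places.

log2(169.6/20.13) = 3.075  (CDK7)
log2(12.49/1.367) = 3.192  (JUN8)
log2(462.0/37.66) = 3.617  (IRF5)
log2(27.08/110.8) = -2.033  (BAX10)
log2(54.57/14.16) = 1.946  (VEGF8)
log2(14.34/4.909) = 1.547  (PTEN5)
IRF5 is most strongly upregulated.

3.617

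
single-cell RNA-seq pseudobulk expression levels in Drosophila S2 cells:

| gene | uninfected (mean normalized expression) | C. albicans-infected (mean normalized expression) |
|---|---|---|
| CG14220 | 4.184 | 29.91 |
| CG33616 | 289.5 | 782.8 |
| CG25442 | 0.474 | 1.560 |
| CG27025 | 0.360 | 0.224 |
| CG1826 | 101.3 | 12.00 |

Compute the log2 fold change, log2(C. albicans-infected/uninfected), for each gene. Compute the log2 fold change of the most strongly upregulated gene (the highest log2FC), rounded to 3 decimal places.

2.838

log2(29.91/4.184) = 2.838  (CG14220)
log2(782.8/289.5) = 1.435  (CG33616)
log2(1.560/0.474) = 1.719  (CG25442)
log2(0.224/0.360) = -0.684  (CG27025)
log2(12.00/101.3) = -3.078  (CG1826)
CG14220 is most strongly upregulated.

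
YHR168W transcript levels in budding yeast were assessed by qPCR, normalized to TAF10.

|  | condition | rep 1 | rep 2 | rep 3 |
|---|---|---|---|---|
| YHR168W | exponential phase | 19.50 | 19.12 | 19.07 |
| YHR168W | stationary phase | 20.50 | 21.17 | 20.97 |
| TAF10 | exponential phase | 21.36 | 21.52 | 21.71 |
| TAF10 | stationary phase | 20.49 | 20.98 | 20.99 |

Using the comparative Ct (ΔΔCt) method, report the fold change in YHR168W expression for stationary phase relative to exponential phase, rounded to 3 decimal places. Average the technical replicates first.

Mean Ct: YHR168W exponential phase 19.230; YHR168W stationary phase 20.880; TAF10 exponential phase 21.530; TAF10 stationary phase 20.820
ΔCt(exponential phase) = 19.230 − 21.530 = -2.300
ΔCt(stationary phase) = 20.880 − 20.820 = 0.060
ΔΔCt = 0.060 − (-2.300) = 2.360
Fold change = 2^(−2.360) = 0.1948

0.195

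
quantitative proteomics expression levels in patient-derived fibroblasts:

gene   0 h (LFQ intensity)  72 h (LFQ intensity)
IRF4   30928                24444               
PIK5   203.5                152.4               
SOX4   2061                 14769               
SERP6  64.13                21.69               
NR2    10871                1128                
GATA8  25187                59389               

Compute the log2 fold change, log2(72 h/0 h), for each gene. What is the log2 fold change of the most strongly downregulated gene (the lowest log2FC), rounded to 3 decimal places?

-3.269

log2(24444/30928) = -0.339  (IRF4)
log2(152.4/203.5) = -0.417  (PIK5)
log2(14769/2061) = 2.841  (SOX4)
log2(21.69/64.13) = -1.564  (SERP6)
log2(1128/10871) = -3.269  (NR2)
log2(59389/25187) = 1.238  (GATA8)
NR2 is most strongly downregulated.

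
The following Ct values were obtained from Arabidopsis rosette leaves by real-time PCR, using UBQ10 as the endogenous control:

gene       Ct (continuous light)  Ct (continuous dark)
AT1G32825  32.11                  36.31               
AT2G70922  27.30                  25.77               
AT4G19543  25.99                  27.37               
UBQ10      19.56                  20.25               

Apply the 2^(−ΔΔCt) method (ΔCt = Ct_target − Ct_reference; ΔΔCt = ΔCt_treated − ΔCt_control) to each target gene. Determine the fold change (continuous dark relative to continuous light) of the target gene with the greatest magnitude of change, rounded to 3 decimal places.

0.088

AT1G32825: ΔΔCt = (36.31−20.25) − (32.11−19.56) = 16.06 − 12.55 = 3.51; fold change = 2^-3.51 = 0.088
AT2G70922: ΔΔCt = (25.77−20.25) − (27.30−19.56) = 5.52 − 7.74 = -2.22; fold change = 2^2.22 = 4.659
AT4G19543: ΔΔCt = (27.37−20.25) − (25.99−19.56) = 7.12 − 6.43 = 0.69; fold change = 2^-0.69 = 0.620
AT1G32825 has the largest |ΔΔCt| = 3.51.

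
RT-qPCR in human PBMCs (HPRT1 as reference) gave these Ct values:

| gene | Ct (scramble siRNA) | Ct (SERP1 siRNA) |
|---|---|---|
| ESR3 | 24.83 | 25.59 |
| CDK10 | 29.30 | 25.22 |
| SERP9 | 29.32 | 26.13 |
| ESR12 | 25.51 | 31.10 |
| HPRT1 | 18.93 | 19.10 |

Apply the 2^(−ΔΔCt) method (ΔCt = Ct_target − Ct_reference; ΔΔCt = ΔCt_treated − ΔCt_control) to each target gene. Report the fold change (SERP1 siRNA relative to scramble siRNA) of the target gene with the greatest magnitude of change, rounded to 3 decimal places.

ESR3: ΔΔCt = (25.59−19.10) − (24.83−18.93) = 6.49 − 5.90 = 0.59; fold change = 2^-0.59 = 0.664
CDK10: ΔΔCt = (25.22−19.10) − (29.30−18.93) = 6.12 − 10.37 = -4.25; fold change = 2^4.25 = 19.027
SERP9: ΔΔCt = (26.13−19.10) − (29.32−18.93) = 7.03 − 10.39 = -3.36; fold change = 2^3.36 = 10.267
ESR12: ΔΔCt = (31.10−19.10) − (25.51−18.93) = 12.00 − 6.58 = 5.42; fold change = 2^-5.42 = 0.023
ESR12 has the largest |ΔΔCt| = 5.42.

0.023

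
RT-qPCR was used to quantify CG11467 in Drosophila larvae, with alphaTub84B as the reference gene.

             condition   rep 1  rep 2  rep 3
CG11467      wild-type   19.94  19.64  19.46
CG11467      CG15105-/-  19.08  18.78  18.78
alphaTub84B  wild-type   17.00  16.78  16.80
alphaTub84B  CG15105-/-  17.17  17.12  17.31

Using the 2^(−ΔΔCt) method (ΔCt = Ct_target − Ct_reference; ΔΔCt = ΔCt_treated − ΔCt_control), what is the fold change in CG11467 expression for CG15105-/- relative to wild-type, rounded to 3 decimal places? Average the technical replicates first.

2.204

Mean Ct: CG11467 wild-type 19.680; CG11467 CG15105-/- 18.880; alphaTub84B wild-type 16.860; alphaTub84B CG15105-/- 17.200
ΔCt(wild-type) = 19.680 − 16.860 = 2.820
ΔCt(CG15105-/-) = 18.880 − 17.200 = 1.680
ΔΔCt = 1.680 − 2.820 = -1.140
Fold change = 2^(−(-1.140)) = 2^1.140 = 2.2038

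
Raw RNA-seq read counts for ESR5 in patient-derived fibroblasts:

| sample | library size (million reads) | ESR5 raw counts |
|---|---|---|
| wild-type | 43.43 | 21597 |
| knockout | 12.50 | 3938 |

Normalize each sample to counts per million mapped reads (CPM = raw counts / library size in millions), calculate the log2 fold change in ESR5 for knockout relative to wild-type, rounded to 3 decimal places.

-0.659

CPM(wild-type) = 21597 / 43.43 = 497.2830
CPM(knockout) = 3938 / 12.50 = 315.0400
Fold change = 315.0400 / 497.2830 = 0.63352
log2(0.63352) = -0.6585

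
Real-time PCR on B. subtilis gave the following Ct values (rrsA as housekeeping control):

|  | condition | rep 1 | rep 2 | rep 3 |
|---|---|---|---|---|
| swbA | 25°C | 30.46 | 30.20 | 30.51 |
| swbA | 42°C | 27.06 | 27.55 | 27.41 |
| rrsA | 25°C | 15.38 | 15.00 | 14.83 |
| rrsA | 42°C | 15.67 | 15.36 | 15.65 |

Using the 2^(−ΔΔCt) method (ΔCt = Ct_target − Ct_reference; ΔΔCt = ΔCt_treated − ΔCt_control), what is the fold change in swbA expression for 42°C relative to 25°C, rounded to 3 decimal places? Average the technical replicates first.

Mean Ct: swbA 25°C 30.390; swbA 42°C 27.340; rrsA 25°C 15.070; rrsA 42°C 15.560
ΔCt(25°C) = 30.390 − 15.070 = 15.320
ΔCt(42°C) = 27.340 − 15.560 = 11.780
ΔΔCt = 11.780 − 15.320 = -3.540
Fold change = 2^(−(-3.540)) = 2^3.540 = 11.6318

11.632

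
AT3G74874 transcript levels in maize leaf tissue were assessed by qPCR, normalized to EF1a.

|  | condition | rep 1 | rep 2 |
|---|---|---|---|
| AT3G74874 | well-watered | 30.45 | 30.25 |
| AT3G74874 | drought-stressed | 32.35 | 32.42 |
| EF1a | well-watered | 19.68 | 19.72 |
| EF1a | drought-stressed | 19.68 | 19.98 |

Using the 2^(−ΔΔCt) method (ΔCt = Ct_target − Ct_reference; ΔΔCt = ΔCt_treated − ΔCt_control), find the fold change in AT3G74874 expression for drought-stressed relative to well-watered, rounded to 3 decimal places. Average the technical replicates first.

Mean Ct: AT3G74874 well-watered 30.350; AT3G74874 drought-stressed 32.385; EF1a well-watered 19.700; EF1a drought-stressed 19.830
ΔCt(well-watered) = 30.350 − 19.700 = 10.650
ΔCt(drought-stressed) = 32.385 − 19.830 = 12.555
ΔΔCt = 12.555 − 10.650 = 1.905
Fold change = 2^(−1.905) = 0.2670

0.267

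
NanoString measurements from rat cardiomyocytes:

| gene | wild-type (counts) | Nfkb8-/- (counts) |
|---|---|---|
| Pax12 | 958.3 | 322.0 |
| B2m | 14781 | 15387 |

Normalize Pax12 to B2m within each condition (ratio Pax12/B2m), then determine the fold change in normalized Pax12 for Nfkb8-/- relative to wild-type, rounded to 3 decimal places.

Pax12/B2m (wild-type) = 958.3 / 14781 = 0.064833
Pax12/B2m (Nfkb8-/-) = 322.0 / 15387 = 0.020927
Fold change = 0.020927 / 0.064833 = 0.3228

0.323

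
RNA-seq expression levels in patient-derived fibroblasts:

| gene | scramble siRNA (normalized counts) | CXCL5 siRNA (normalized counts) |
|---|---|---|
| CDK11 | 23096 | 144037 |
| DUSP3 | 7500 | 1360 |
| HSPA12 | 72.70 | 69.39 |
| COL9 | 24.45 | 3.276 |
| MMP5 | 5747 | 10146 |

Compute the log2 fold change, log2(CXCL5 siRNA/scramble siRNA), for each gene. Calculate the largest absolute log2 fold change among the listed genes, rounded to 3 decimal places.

log2(144037/23096) = 2.641  (CDK11)
log2(1360/7500) = -2.463  (DUSP3)
log2(69.39/72.70) = -0.067  (HSPA12)
log2(3.276/24.45) = -2.900  (COL9)
log2(10146/5747) = 0.820  (MMP5)
The largest magnitude belongs to COL9.

2.900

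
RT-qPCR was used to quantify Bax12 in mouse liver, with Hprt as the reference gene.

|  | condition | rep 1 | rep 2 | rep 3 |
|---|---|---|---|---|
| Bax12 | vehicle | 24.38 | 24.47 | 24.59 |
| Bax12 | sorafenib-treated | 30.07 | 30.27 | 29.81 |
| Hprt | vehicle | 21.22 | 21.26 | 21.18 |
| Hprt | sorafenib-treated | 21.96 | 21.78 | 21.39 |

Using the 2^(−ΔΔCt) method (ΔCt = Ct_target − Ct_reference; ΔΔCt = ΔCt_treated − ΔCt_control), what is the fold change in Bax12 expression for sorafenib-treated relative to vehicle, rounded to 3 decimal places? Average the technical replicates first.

Mean Ct: Bax12 vehicle 24.480; Bax12 sorafenib-treated 30.050; Hprt vehicle 21.220; Hprt sorafenib-treated 21.710
ΔCt(vehicle) = 24.480 − 21.220 = 3.260
ΔCt(sorafenib-treated) = 30.050 − 21.710 = 8.340
ΔΔCt = 8.340 − 3.260 = 5.080
Fold change = 2^(−5.080) = 0.0296

0.030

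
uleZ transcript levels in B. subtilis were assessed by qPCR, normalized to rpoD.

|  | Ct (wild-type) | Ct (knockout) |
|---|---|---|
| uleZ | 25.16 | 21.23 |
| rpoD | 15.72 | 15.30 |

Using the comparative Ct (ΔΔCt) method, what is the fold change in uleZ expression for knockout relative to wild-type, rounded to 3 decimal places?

ΔCt(wild-type) = 25.160 − 15.720 = 9.440
ΔCt(knockout) = 21.230 − 15.300 = 5.930
ΔΔCt = 5.930 − 9.440 = -3.510
Fold change = 2^(−(-3.510)) = 2^3.510 = 11.3924

11.392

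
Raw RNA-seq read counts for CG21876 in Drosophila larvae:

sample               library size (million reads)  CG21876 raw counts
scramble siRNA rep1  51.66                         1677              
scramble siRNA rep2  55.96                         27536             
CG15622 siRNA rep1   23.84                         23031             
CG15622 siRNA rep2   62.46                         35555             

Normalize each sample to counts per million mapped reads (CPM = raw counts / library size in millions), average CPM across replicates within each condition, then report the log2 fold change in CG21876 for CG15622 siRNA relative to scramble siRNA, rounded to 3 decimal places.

CPM(scramble siRNA rep1) = 1677 / 51.66 = 32.4623
CPM(scramble siRNA rep2) = 27536 / 55.96 = 492.0658
CPM(CG15622 siRNA rep1) = 23031 / 23.84 = 966.0654
CPM(CG15622 siRNA rep2) = 35555 / 62.46 = 569.2443
mean CPM(scramble siRNA) = 262.2640; mean CPM(CG15622 siRNA) = 767.6549
Fold change = 767.6549 / 262.2640 = 2.92703
log2(2.92703) = 1.5494

1.549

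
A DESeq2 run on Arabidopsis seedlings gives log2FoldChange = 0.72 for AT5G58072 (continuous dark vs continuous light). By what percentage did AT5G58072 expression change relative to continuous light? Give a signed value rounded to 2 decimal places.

Fold change = 2^(0.72) = 1.6472
Percent change = (FC − 1) × 100% = (1.6472 − 1) × 100 = 64.72%

64.72%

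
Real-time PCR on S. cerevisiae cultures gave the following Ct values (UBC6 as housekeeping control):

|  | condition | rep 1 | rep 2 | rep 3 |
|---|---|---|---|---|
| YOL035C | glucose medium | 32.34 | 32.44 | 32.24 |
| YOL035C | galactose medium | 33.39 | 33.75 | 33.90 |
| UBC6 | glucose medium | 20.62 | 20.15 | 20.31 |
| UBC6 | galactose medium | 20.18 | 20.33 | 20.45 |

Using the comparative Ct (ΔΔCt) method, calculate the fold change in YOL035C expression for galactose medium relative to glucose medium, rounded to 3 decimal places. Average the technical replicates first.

0.384

Mean Ct: YOL035C glucose medium 32.340; YOL035C galactose medium 33.680; UBC6 glucose medium 20.360; UBC6 galactose medium 20.320
ΔCt(glucose medium) = 32.340 − 20.360 = 11.980
ΔCt(galactose medium) = 33.680 − 20.320 = 13.360
ΔΔCt = 13.360 − 11.980 = 1.380
Fold change = 2^(−1.380) = 0.3842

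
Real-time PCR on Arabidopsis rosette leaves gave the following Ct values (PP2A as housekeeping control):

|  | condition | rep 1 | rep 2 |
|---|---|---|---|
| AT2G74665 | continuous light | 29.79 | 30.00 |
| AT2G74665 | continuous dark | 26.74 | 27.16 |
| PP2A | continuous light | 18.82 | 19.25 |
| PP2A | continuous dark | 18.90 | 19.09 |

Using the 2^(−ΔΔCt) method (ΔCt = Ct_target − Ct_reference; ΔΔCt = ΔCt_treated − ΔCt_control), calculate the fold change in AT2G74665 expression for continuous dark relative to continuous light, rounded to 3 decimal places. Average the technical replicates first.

Mean Ct: AT2G74665 continuous light 29.895; AT2G74665 continuous dark 26.950; PP2A continuous light 19.035; PP2A continuous dark 18.995
ΔCt(continuous light) = 29.895 − 19.035 = 10.860
ΔCt(continuous dark) = 26.950 − 18.995 = 7.955
ΔΔCt = 7.955 − 10.860 = -2.905
Fold change = 2^(−(-2.905)) = 2^2.905 = 7.4902

7.490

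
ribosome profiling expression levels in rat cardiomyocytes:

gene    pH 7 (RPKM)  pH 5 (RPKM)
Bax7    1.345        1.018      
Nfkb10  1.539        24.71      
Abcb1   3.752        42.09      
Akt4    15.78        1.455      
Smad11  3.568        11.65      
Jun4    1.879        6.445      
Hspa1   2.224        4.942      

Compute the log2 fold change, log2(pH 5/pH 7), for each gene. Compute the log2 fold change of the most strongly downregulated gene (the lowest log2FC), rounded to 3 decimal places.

-3.439

log2(1.018/1.345) = -0.402  (Bax7)
log2(24.71/1.539) = 4.005  (Nfkb10)
log2(42.09/3.752) = 3.488  (Abcb1)
log2(1.455/15.78) = -3.439  (Akt4)
log2(11.65/3.568) = 1.707  (Smad11)
log2(6.445/1.879) = 1.778  (Jun4)
log2(4.942/2.224) = 1.152  (Hspa1)
Akt4 is most strongly downregulated.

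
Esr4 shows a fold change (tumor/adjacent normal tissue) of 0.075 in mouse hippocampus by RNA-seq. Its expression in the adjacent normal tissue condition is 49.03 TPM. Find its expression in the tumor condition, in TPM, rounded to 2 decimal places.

3.68

tumor expression = 49.03 × 0.075 = 3.68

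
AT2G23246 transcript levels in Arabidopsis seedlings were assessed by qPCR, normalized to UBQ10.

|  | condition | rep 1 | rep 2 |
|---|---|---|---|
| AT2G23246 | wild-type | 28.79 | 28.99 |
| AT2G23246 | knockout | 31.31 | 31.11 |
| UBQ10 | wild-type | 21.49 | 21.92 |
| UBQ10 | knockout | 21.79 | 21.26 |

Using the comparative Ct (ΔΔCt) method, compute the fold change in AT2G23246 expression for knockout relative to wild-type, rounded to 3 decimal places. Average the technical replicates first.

Mean Ct: AT2G23246 wild-type 28.890; AT2G23246 knockout 31.210; UBQ10 wild-type 21.705; UBQ10 knockout 21.525
ΔCt(wild-type) = 28.890 − 21.705 = 7.185
ΔCt(knockout) = 31.210 − 21.525 = 9.685
ΔΔCt = 9.685 − 7.185 = 2.500
Fold change = 2^(−2.500) = 0.1768

0.177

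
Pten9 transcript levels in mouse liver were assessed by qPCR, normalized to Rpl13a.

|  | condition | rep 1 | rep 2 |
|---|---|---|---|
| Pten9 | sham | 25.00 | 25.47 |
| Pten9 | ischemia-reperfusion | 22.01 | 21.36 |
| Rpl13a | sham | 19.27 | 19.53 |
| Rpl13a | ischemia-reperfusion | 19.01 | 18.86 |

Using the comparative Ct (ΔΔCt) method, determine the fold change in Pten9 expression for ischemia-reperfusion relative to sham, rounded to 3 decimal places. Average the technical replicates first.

8.486

Mean Ct: Pten9 sham 25.235; Pten9 ischemia-reperfusion 21.685; Rpl13a sham 19.400; Rpl13a ischemia-reperfusion 18.935
ΔCt(sham) = 25.235 − 19.400 = 5.835
ΔCt(ischemia-reperfusion) = 21.685 − 18.935 = 2.750
ΔΔCt = 2.750 − 5.835 = -3.085
Fold change = 2^(−(-3.085)) = 2^3.085 = 8.4855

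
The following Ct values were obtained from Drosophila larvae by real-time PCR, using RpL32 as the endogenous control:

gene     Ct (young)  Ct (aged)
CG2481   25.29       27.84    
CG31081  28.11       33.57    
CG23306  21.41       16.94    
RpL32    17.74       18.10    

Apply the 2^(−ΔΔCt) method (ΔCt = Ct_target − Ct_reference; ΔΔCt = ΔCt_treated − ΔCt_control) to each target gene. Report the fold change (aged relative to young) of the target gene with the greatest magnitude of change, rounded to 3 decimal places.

0.029

CG2481: ΔΔCt = (27.84−18.10) − (25.29−17.74) = 9.74 − 7.55 = 2.19; fold change = 2^-2.19 = 0.219
CG31081: ΔΔCt = (33.57−18.10) − (28.11−17.74) = 15.47 − 10.37 = 5.10; fold change = 2^-5.10 = 0.029
CG23306: ΔΔCt = (16.94−18.10) − (21.41−17.74) = -1.16 − 3.67 = -4.83; fold change = 2^4.83 = 28.443
CG31081 has the largest |ΔΔCt| = 5.10.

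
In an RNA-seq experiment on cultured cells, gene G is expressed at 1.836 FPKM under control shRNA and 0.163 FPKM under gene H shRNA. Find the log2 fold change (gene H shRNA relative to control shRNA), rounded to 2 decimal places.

Fold change = 0.163 / 1.836 = 0.0888
log2(0.0888) = -3.494

-3.49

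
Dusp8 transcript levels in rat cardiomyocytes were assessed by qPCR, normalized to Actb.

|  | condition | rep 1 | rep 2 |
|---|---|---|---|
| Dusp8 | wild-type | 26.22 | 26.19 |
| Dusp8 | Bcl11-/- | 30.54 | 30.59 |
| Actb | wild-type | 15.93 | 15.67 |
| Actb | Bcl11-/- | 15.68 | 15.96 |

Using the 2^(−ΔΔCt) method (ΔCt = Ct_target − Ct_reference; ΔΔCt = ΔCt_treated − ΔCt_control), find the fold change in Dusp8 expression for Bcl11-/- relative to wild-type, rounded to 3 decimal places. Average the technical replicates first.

Mean Ct: Dusp8 wild-type 26.205; Dusp8 Bcl11-/- 30.565; Actb wild-type 15.800; Actb Bcl11-/- 15.820
ΔCt(wild-type) = 26.205 − 15.800 = 10.405
ΔCt(Bcl11-/-) = 30.565 − 15.820 = 14.745
ΔΔCt = 14.745 − 10.405 = 4.340
Fold change = 2^(−4.340) = 0.0494

0.049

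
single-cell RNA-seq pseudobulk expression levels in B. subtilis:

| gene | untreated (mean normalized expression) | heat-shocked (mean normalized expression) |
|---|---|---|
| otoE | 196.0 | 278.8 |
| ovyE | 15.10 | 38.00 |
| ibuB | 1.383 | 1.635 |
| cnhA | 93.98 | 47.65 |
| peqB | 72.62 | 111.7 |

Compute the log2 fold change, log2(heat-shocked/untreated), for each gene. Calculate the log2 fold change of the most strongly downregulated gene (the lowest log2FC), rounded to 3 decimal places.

log2(278.8/196.0) = 0.508  (otoE)
log2(38.00/15.10) = 1.331  (ovyE)
log2(1.635/1.383) = 0.241  (ibuB)
log2(47.65/93.98) = -0.980  (cnhA)
log2(111.7/72.62) = 0.621  (peqB)
cnhA is most strongly downregulated.

-0.980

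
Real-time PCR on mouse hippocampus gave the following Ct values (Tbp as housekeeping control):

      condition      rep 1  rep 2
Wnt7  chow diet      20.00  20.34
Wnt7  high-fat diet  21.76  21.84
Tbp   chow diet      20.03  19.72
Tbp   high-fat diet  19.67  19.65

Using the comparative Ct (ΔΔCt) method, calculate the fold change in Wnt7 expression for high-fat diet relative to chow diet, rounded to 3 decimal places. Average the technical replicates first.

Mean Ct: Wnt7 chow diet 20.170; Wnt7 high-fat diet 21.800; Tbp chow diet 19.875; Tbp high-fat diet 19.660
ΔCt(chow diet) = 20.170 − 19.875 = 0.295
ΔCt(high-fat diet) = 21.800 − 19.660 = 2.140
ΔΔCt = 2.140 − 0.295 = 1.845
Fold change = 2^(−1.845) = 0.2784

0.278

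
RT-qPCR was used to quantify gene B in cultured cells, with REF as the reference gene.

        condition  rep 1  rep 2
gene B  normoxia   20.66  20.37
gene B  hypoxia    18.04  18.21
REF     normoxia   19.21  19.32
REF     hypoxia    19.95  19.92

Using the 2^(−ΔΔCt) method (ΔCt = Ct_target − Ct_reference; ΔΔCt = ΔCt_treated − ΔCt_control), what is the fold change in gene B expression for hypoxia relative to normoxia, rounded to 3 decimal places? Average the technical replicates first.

8.340

Mean Ct: gene B normoxia 20.515; gene B hypoxia 18.125; REF normoxia 19.265; REF hypoxia 19.935
ΔCt(normoxia) = 20.515 − 19.265 = 1.250
ΔCt(hypoxia) = 18.125 − 19.935 = -1.810
ΔΔCt = -1.810 − 1.250 = -3.060
Fold change = 2^(−(-3.060)) = 2^3.060 = 8.3397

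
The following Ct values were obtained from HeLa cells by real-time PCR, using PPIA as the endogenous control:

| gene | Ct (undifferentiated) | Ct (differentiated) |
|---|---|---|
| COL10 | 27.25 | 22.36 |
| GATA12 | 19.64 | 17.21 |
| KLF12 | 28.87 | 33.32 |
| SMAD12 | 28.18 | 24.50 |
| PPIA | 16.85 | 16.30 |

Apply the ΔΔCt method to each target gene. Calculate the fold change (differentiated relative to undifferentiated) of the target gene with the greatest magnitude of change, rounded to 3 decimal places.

0.031

COL10: ΔΔCt = (22.36−16.30) − (27.25−16.85) = 6.06 − 10.40 = -4.34; fold change = 2^4.34 = 20.252
GATA12: ΔΔCt = (17.21−16.30) − (19.64−16.85) = 0.91 − 2.79 = -1.88; fold change = 2^1.88 = 3.681
KLF12: ΔΔCt = (33.32−16.30) − (28.87−16.85) = 17.02 − 12.02 = 5.00; fold change = 2^-5.00 = 0.031
SMAD12: ΔΔCt = (24.50−16.30) − (28.18−16.85) = 8.20 − 11.33 = -3.13; fold change = 2^3.13 = 8.754
KLF12 has the largest |ΔΔCt| = 5.00.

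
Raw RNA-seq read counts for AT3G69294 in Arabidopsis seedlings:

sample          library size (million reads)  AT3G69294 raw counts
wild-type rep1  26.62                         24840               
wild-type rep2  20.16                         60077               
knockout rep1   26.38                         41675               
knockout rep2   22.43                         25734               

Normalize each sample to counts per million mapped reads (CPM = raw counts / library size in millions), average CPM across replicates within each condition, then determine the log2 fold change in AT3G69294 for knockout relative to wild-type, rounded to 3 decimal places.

-0.521

CPM(wild-type rep1) = 24840 / 26.62 = 933.1330
CPM(wild-type rep2) = 60077 / 20.16 = 2980.0099
CPM(knockout rep1) = 41675 / 26.38 = 1579.7953
CPM(knockout rep2) = 25734 / 22.43 = 1147.3027
mean CPM(wild-type) = 1956.5715; mean CPM(knockout) = 1363.5490
Fold change = 1363.5490 / 1956.5715 = 0.69691
log2(0.69691) = -0.5210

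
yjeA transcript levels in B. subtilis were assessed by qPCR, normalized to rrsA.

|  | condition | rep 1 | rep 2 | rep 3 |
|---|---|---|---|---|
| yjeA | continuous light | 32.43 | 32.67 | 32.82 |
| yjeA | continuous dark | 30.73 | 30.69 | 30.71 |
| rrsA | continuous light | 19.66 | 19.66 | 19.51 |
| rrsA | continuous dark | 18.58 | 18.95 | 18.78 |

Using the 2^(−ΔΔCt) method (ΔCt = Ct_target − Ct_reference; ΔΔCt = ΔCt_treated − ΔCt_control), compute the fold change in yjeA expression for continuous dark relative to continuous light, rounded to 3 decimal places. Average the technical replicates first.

Mean Ct: yjeA continuous light 32.640; yjeA continuous dark 30.710; rrsA continuous light 19.610; rrsA continuous dark 18.770
ΔCt(continuous light) = 32.640 − 19.610 = 13.030
ΔCt(continuous dark) = 30.710 − 18.770 = 11.940
ΔΔCt = 11.940 − 13.030 = -1.090
Fold change = 2^(−(-1.090)) = 2^1.090 = 2.1287

2.129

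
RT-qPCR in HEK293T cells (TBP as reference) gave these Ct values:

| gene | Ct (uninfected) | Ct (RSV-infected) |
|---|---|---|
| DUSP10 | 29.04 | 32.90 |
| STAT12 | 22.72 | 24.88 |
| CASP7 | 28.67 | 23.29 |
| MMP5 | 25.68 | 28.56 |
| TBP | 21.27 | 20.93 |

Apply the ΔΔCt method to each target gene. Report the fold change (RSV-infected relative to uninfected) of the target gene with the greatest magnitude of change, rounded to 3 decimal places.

DUSP10: ΔΔCt = (32.90−20.93) − (29.04−21.27) = 11.97 − 7.77 = 4.20; fold change = 2^-4.20 = 0.054
STAT12: ΔΔCt = (24.88−20.93) − (22.72−21.27) = 3.95 − 1.45 = 2.50; fold change = 2^-2.50 = 0.177
CASP7: ΔΔCt = (23.29−20.93) − (28.67−21.27) = 2.36 − 7.40 = -5.04; fold change = 2^5.04 = 32.900
MMP5: ΔΔCt = (28.56−20.93) − (25.68−21.27) = 7.63 − 4.41 = 3.22; fold change = 2^-3.22 = 0.107
CASP7 has the largest |ΔΔCt| = 5.04.

32.900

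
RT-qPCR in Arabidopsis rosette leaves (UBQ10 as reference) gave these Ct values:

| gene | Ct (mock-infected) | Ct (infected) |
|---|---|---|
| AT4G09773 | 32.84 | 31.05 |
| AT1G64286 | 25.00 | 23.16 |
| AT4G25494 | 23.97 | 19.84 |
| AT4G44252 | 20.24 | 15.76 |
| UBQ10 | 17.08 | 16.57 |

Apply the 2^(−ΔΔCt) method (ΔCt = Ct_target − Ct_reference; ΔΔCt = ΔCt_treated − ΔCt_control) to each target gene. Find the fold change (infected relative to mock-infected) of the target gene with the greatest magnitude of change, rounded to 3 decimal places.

15.671

AT4G09773: ΔΔCt = (31.05−16.57) − (32.84−17.08) = 14.48 − 15.76 = -1.28; fold change = 2^1.28 = 2.428
AT1G64286: ΔΔCt = (23.16−16.57) − (25.00−17.08) = 6.59 − 7.92 = -1.33; fold change = 2^1.33 = 2.514
AT4G25494: ΔΔCt = (19.84−16.57) − (23.97−17.08) = 3.27 − 6.89 = -3.62; fold change = 2^3.62 = 12.295
AT4G44252: ΔΔCt = (15.76−16.57) − (20.24−17.08) = -0.81 − 3.16 = -3.97; fold change = 2^3.97 = 15.671
AT4G44252 has the largest |ΔΔCt| = 3.97.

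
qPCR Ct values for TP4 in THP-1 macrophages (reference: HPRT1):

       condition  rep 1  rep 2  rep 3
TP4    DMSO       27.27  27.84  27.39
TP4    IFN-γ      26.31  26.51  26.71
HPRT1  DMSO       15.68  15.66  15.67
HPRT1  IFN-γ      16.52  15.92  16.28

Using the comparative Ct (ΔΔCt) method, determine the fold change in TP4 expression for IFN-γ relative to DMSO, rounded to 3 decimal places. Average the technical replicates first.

Mean Ct: TP4 DMSO 27.500; TP4 IFN-γ 26.510; HPRT1 DMSO 15.670; HPRT1 IFN-γ 16.240
ΔCt(DMSO) = 27.500 − 15.670 = 11.830
ΔCt(IFN-γ) = 26.510 − 16.240 = 10.270
ΔΔCt = 10.270 − 11.830 = -1.560
Fold change = 2^(−(-1.560)) = 2^1.560 = 2.9485

2.949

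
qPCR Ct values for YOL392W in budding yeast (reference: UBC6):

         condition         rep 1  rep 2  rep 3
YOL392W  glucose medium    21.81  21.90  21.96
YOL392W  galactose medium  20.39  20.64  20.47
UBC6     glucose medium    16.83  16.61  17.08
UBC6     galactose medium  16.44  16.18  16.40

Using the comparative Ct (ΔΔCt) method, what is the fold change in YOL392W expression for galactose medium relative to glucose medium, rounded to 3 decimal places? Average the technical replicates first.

Mean Ct: YOL392W glucose medium 21.890; YOL392W galactose medium 20.500; UBC6 glucose medium 16.840; UBC6 galactose medium 16.340
ΔCt(glucose medium) = 21.890 − 16.840 = 5.050
ΔCt(galactose medium) = 20.500 − 16.340 = 4.160
ΔΔCt = 4.160 − 5.050 = -0.890
Fold change = 2^(−(-0.890)) = 2^0.890 = 1.8532

1.853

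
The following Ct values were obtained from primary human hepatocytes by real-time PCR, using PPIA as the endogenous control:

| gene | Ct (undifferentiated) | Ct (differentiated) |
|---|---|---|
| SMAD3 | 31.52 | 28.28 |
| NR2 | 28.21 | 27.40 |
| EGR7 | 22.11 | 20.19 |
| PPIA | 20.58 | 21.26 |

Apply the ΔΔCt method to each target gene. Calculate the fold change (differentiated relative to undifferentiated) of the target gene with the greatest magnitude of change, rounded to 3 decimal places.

SMAD3: ΔΔCt = (28.28−21.26) − (31.52−20.58) = 7.02 − 10.94 = -3.92; fold change = 2^3.92 = 15.137
NR2: ΔΔCt = (27.40−21.26) − (28.21−20.58) = 6.14 − 7.63 = -1.49; fold change = 2^1.49 = 2.809
EGR7: ΔΔCt = (20.19−21.26) − (22.11−20.58) = -1.07 − 1.53 = -2.60; fold change = 2^2.60 = 6.063
SMAD3 has the largest |ΔΔCt| = 3.92.

15.137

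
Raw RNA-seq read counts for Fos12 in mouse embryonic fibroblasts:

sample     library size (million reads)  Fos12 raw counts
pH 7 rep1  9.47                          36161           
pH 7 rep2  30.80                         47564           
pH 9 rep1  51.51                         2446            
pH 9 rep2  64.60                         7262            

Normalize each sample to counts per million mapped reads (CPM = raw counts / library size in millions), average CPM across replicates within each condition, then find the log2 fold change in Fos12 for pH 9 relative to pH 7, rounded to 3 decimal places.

-5.068

CPM(pH 7 rep1) = 36161 / 9.47 = 3818.4794
CPM(pH 7 rep2) = 47564 / 30.80 = 1544.2857
CPM(pH 9 rep1) = 2446 / 51.51 = 47.4859
CPM(pH 9 rep2) = 7262 / 64.60 = 112.4149
mean CPM(pH 7) = 2681.3826; mean CPM(pH 9) = 79.9504
Fold change = 79.9504 / 2681.3826 = 0.02982
log2(0.02982) = -5.0677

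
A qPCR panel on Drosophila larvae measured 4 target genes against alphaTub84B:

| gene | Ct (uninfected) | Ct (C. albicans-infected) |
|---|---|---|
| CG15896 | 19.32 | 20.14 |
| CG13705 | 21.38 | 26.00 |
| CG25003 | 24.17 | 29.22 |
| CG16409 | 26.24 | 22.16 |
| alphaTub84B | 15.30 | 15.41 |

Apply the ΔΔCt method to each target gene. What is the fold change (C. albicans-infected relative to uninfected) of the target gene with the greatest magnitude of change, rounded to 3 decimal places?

CG15896: ΔΔCt = (20.14−15.41) − (19.32−15.30) = 4.73 − 4.02 = 0.71; fold change = 2^-0.71 = 0.611
CG13705: ΔΔCt = (26.00−15.41) − (21.38−15.30) = 10.59 − 6.08 = 4.51; fold change = 2^-4.51 = 0.044
CG25003: ΔΔCt = (29.22−15.41) − (24.17−15.30) = 13.81 − 8.87 = 4.94; fold change = 2^-4.94 = 0.033
CG16409: ΔΔCt = (22.16−15.41) − (26.24−15.30) = 6.75 − 10.94 = -4.19; fold change = 2^4.19 = 18.252
CG25003 has the largest |ΔΔCt| = 4.94.

0.033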